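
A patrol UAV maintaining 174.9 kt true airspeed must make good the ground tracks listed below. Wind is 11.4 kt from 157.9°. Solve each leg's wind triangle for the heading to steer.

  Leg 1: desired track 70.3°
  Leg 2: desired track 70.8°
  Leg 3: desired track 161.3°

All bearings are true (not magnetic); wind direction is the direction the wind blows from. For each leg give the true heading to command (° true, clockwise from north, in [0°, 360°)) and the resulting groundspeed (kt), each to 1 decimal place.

Leg 1: heading=74.0°, groundspeed=174.1 kt
Leg 2: heading=74.5°, groundspeed=174.0 kt
Leg 3: heading=161.1°, groundspeed=163.5 kt

Leg 1: desired track 70.3°; wind correction +3.7° → command heading 74.0°, groundspeed 174.1 kt
Leg 2: desired track 70.8°; wind correction +3.7° → command heading 74.5°, groundspeed 174.0 kt
Leg 3: desired track 161.3°; wind correction -0.2° → command heading 161.1°, groundspeed 163.5 kt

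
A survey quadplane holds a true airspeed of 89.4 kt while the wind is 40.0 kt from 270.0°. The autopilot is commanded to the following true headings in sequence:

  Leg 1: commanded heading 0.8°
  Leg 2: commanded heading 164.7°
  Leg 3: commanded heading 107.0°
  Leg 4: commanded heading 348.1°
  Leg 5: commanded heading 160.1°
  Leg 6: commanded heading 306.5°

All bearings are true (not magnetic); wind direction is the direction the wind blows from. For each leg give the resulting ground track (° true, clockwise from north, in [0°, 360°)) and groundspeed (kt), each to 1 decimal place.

Leg 1: track=24.8°, groundspeed=98.4 kt
Leg 2: track=143.6°, groundspeed=107.1 kt
Leg 3: track=101.8°, groundspeed=128.2 kt
Leg 4: track=13.8°, groundspeed=90.1 kt
Leg 5: track=140.0°, groundspeed=109.7 kt
Leg 6: track=329.1°, groundspeed=62.0 kt

Leg 1: heading 0.8°; drift +24.0° → track 24.8°, groundspeed 98.4 kt
Leg 2: heading 164.7°; drift -21.1° → track 143.6°, groundspeed 107.1 kt
Leg 3: heading 107.0°; drift -5.2° → track 101.8°, groundspeed 128.2 kt
Leg 4: heading 348.1°; drift +25.7° → track 13.8°, groundspeed 90.1 kt
Leg 5: heading 160.1°; drift -20.1° → track 140.0°, groundspeed 109.7 kt
Leg 6: heading 306.5°; drift +22.6° → track 329.1°, groundspeed 62.0 kt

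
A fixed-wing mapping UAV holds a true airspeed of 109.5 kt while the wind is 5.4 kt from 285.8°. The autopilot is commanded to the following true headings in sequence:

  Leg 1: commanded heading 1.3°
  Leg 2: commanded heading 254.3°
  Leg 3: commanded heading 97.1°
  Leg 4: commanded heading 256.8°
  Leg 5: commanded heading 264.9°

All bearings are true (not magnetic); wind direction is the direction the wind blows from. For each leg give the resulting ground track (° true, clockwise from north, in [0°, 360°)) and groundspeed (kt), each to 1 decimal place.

Leg 1: track=4.1°, groundspeed=108.3 kt
Leg 2: track=252.8°, groundspeed=104.9 kt
Leg 3: track=97.5°, groundspeed=114.8 kt
Leg 4: track=255.4°, groundspeed=104.8 kt
Leg 5: track=263.8°, groundspeed=104.5 kt

Leg 1: heading 1.3°; drift +2.8° → track 4.1°, groundspeed 108.3 kt
Leg 2: heading 254.3°; drift -1.5° → track 252.8°, groundspeed 104.9 kt
Leg 3: heading 97.1°; drift +0.4° → track 97.5°, groundspeed 114.8 kt
Leg 4: heading 256.8°; drift -1.4° → track 255.4°, groundspeed 104.8 kt
Leg 5: heading 264.9°; drift -1.1° → track 263.8°, groundspeed 104.5 kt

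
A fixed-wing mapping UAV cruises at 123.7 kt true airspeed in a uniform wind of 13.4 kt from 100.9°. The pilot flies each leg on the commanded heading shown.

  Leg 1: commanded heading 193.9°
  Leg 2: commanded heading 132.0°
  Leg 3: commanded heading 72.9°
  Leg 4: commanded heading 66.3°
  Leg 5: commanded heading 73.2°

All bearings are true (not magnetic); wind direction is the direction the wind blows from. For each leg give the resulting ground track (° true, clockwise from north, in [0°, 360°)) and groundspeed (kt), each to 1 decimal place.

Leg 1: heading 193.9°; drift +6.1° → track 200.0°, groundspeed 125.1 kt
Leg 2: heading 132.0°; drift +3.5° → track 135.5°, groundspeed 112.4 kt
Leg 3: heading 72.9°; drift -3.2° → track 69.7°, groundspeed 112.0 kt
Leg 4: heading 66.3°; drift -3.9° → track 62.4°, groundspeed 112.9 kt
Leg 5: heading 73.2°; drift -3.2° → track 70.0°, groundspeed 112.0 kt

Leg 1: track=200.0°, groundspeed=125.1 kt
Leg 2: track=135.5°, groundspeed=112.4 kt
Leg 3: track=69.7°, groundspeed=112.0 kt
Leg 4: track=62.4°, groundspeed=112.9 kt
Leg 5: track=70.0°, groundspeed=112.0 kt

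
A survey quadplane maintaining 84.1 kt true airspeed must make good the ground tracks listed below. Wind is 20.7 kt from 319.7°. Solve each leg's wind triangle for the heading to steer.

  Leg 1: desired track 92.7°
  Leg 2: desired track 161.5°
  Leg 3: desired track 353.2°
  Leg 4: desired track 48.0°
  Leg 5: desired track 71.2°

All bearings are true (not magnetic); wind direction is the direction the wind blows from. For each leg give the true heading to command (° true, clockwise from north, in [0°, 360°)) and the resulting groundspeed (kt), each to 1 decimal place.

Leg 1: desired track 92.7°; wind correction -10.4° → command heading 82.3°, groundspeed 96.8 kt
Leg 2: desired track 161.5°; wind correction +5.2° → command heading 166.7°, groundspeed 103.0 kt
Leg 3: desired track 353.2°; wind correction -7.8° → command heading 345.4°, groundspeed 66.1 kt
Leg 4: desired track 48.0°; wind correction -14.2° → command heading 33.8°, groundspeed 80.9 kt
Leg 5: desired track 71.2°; wind correction -13.2° → command heading 58.0°, groundspeed 89.5 kt

Leg 1: heading=82.3°, groundspeed=96.8 kt
Leg 2: heading=166.7°, groundspeed=103.0 kt
Leg 3: heading=345.4°, groundspeed=66.1 kt
Leg 4: heading=33.8°, groundspeed=80.9 kt
Leg 5: heading=58.0°, groundspeed=89.5 kt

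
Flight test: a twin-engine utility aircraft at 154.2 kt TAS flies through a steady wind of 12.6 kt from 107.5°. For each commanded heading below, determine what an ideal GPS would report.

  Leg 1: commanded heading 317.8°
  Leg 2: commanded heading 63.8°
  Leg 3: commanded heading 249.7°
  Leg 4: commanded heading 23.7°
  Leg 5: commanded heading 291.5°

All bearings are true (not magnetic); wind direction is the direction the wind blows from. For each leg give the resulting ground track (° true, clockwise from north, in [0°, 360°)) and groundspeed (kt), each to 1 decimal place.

Leg 1: heading 317.8°; drift -2.2° → track 315.6°, groundspeed 165.2 kt
Leg 2: heading 63.8°; drift -3.4° → track 60.4°, groundspeed 145.4 kt
Leg 3: heading 249.7°; drift +2.7° → track 252.4°, groundspeed 164.3 kt
Leg 4: heading 23.7°; drift -4.7° → track 19.0°, groundspeed 153.4 kt
Leg 5: heading 291.5°; drift -0.3° → track 291.2°, groundspeed 166.8 kt

Leg 1: track=315.6°, groundspeed=165.2 kt
Leg 2: track=60.4°, groundspeed=145.4 kt
Leg 3: track=252.4°, groundspeed=164.3 kt
Leg 4: track=19.0°, groundspeed=153.4 kt
Leg 5: track=291.2°, groundspeed=166.8 kt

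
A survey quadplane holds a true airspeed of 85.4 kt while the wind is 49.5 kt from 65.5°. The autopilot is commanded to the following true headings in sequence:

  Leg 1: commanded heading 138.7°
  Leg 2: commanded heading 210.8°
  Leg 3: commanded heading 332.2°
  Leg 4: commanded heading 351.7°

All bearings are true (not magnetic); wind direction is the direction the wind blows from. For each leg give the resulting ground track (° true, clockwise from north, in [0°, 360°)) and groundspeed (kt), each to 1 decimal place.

Leg 1: track=172.4°, groundspeed=85.4 kt
Leg 2: track=223.4°, groundspeed=129.2 kt
Leg 3: track=303.0°, groundspeed=101.1 kt
Leg 4: track=318.1°, groundspeed=85.9 kt

Leg 1: heading 138.7°; drift +33.7° → track 172.4°, groundspeed 85.4 kt
Leg 2: heading 210.8°; drift +12.6° → track 223.4°, groundspeed 129.2 kt
Leg 3: heading 332.2°; drift -29.2° → track 303.0°, groundspeed 101.1 kt
Leg 4: heading 351.7°; drift -33.6° → track 318.1°, groundspeed 85.9 kt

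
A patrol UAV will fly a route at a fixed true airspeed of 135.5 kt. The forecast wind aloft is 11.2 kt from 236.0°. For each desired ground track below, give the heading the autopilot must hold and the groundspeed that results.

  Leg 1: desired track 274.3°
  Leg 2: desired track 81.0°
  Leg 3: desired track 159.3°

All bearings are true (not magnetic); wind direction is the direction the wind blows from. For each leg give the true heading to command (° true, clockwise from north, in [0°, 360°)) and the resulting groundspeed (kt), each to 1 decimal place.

Leg 1: desired track 274.3°; wind correction -2.9° → command heading 271.4°, groundspeed 126.5 kt
Leg 2: desired track 81.0°; wind correction +2.0° → command heading 83.0°, groundspeed 145.6 kt
Leg 3: desired track 159.3°; wind correction +4.6° → command heading 163.9°, groundspeed 132.5 kt

Leg 1: heading=271.4°, groundspeed=126.5 kt
Leg 2: heading=83.0°, groundspeed=145.6 kt
Leg 3: heading=163.9°, groundspeed=132.5 kt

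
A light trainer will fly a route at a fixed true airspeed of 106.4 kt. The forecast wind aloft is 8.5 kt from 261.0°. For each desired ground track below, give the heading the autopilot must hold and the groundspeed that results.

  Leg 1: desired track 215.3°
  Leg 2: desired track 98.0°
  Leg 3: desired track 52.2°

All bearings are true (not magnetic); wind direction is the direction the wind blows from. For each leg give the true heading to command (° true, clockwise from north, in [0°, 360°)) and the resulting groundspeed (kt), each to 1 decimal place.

Leg 1: heading=218.6°, groundspeed=100.3 kt
Leg 2: heading=99.3°, groundspeed=114.5 kt
Leg 3: heading=50.0°, groundspeed=113.8 kt

Leg 1: desired track 215.3°; wind correction +3.3° → command heading 218.6°, groundspeed 100.3 kt
Leg 2: desired track 98.0°; wind correction +1.3° → command heading 99.3°, groundspeed 114.5 kt
Leg 3: desired track 52.2°; wind correction -2.2° → command heading 50.0°, groundspeed 113.8 kt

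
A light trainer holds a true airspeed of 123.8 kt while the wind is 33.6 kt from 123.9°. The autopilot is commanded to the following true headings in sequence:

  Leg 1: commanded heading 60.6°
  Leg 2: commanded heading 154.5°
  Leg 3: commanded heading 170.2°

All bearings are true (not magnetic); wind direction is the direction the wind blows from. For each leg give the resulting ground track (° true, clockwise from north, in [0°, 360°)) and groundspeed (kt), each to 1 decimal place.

Leg 1: track=45.2°, groundspeed=112.8 kt
Leg 2: track=164.7°, groundspeed=96.4 kt
Leg 3: track=183.8°, groundspeed=103.5 kt

Leg 1: heading 60.6°; drift -15.4° → track 45.2°, groundspeed 112.8 kt
Leg 2: heading 154.5°; drift +10.2° → track 164.7°, groundspeed 96.4 kt
Leg 3: heading 170.2°; drift +13.6° → track 183.8°, groundspeed 103.5 kt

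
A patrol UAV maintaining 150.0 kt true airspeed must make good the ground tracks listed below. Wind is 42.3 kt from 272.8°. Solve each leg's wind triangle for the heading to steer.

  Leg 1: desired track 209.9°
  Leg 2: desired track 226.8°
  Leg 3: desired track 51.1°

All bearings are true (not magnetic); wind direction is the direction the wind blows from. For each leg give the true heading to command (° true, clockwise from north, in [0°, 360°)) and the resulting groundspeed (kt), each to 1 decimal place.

Leg 1: desired track 209.9°; wind correction +14.5° → command heading 224.4°, groundspeed 125.9 kt
Leg 2: desired track 226.8°; wind correction +11.7° → command heading 238.5°, groundspeed 117.5 kt
Leg 3: desired track 51.1°; wind correction -10.8° → command heading 40.3°, groundspeed 178.9 kt

Leg 1: heading=224.4°, groundspeed=125.9 kt
Leg 2: heading=238.5°, groundspeed=117.5 kt
Leg 3: heading=40.3°, groundspeed=178.9 kt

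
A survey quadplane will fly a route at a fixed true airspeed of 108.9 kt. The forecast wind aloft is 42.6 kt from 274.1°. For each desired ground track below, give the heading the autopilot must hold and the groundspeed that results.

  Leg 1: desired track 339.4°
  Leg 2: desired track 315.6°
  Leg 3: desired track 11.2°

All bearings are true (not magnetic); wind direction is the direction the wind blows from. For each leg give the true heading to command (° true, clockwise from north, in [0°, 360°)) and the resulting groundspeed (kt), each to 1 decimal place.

Leg 1: heading=318.6°, groundspeed=84.0 kt
Leg 2: heading=300.6°, groundspeed=73.3 kt
Leg 3: heading=348.4°, groundspeed=105.6 kt

Leg 1: desired track 339.4°; wind correction -20.8° → command heading 318.6°, groundspeed 84.0 kt
Leg 2: desired track 315.6°; wind correction -15.0° → command heading 300.6°, groundspeed 73.3 kt
Leg 3: desired track 11.2°; wind correction -22.8° → command heading 348.4°, groundspeed 105.6 kt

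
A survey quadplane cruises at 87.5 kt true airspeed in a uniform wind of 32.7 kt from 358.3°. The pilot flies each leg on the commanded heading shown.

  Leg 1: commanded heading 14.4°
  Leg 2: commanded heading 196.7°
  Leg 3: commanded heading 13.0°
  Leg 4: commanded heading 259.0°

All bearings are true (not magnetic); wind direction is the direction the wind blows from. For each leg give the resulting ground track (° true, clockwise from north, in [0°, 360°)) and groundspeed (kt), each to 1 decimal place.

Leg 1: track=23.6°, groundspeed=56.8 kt
Leg 2: track=191.7°, groundspeed=119.0 kt
Leg 3: track=21.4°, groundspeed=56.5 kt
Leg 4: track=239.8°, groundspeed=98.2 kt

Leg 1: heading 14.4°; drift +9.2° → track 23.6°, groundspeed 56.8 kt
Leg 2: heading 196.7°; drift -5.0° → track 191.7°, groundspeed 119.0 kt
Leg 3: heading 13.0°; drift +8.4° → track 21.4°, groundspeed 56.5 kt
Leg 4: heading 259.0°; drift -19.2° → track 239.8°, groundspeed 98.2 kt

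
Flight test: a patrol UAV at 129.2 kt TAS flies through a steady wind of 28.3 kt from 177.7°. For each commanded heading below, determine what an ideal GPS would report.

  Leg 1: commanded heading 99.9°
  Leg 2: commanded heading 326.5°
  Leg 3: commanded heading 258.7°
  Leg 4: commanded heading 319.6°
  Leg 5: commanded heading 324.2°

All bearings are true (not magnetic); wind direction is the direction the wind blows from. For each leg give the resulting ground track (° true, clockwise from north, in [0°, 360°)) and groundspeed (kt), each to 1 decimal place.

Leg 1: heading 99.9°; drift -12.7° → track 87.2°, groundspeed 126.3 kt
Leg 2: heading 326.5°; drift +5.5° → track 332.0°, groundspeed 154.1 kt
Leg 3: heading 258.7°; drift +12.6° → track 271.3°, groundspeed 127.9 kt
Leg 4: heading 319.6°; drift +6.6° → track 326.2°, groundspeed 152.5 kt
Leg 5: heading 324.2°; drift +5.8° → track 330.0°, groundspeed 153.6 kt

Leg 1: track=87.2°, groundspeed=126.3 kt
Leg 2: track=332.0°, groundspeed=154.1 kt
Leg 3: track=271.3°, groundspeed=127.9 kt
Leg 4: track=326.2°, groundspeed=152.5 kt
Leg 5: track=330.0°, groundspeed=153.6 kt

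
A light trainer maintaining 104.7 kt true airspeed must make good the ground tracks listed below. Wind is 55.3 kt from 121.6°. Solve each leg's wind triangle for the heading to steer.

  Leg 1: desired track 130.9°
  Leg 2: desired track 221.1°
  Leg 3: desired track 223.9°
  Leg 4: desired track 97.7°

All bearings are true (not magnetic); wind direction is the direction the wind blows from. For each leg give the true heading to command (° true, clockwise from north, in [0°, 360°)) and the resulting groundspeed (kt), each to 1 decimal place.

Leg 1: desired track 130.9°; wind correction -4.9° → command heading 126.0°, groundspeed 49.7 kt
Leg 2: desired track 221.1°; wind correction -31.4° → command heading 189.7°, groundspeed 98.5 kt
Leg 3: desired track 223.9°; wind correction -31.1° → command heading 192.8°, groundspeed 101.5 kt
Leg 4: desired track 97.7°; wind correction +12.4° → command heading 110.1°, groundspeed 51.7 kt

Leg 1: heading=126.0°, groundspeed=49.7 kt
Leg 2: heading=189.7°, groundspeed=98.5 kt
Leg 3: heading=192.8°, groundspeed=101.5 kt
Leg 4: heading=110.1°, groundspeed=51.7 kt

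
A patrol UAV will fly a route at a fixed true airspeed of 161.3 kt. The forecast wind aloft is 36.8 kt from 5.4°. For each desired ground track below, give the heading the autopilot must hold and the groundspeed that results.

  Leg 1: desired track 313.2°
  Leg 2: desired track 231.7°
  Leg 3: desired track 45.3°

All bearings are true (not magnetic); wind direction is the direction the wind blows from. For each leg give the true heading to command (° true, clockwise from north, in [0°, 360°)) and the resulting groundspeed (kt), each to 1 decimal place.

Leg 1: desired track 313.2°; wind correction +10.4° → command heading 323.6°, groundspeed 136.1 kt
Leg 2: desired track 231.7°; wind correction +9.5° → command heading 241.2°, groundspeed 184.5 kt
Leg 3: desired track 45.3°; wind correction -8.4° → command heading 36.9°, groundspeed 131.3 kt

Leg 1: heading=323.6°, groundspeed=136.1 kt
Leg 2: heading=241.2°, groundspeed=184.5 kt
Leg 3: heading=36.9°, groundspeed=131.3 kt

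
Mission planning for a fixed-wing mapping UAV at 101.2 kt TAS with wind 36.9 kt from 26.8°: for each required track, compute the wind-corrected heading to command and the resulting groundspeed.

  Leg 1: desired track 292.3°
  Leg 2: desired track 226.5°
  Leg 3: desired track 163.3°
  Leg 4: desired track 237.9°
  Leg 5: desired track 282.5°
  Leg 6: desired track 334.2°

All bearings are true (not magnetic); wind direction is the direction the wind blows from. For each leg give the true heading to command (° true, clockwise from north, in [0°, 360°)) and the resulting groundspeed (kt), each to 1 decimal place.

Leg 1: desired track 292.3°; wind correction +21.3° → command heading 313.6°, groundspeed 97.2 kt
Leg 2: desired track 226.5°; wind correction +7.1° → command heading 233.6°, groundspeed 135.2 kt
Leg 3: desired track 163.3°; wind correction -14.5° → command heading 148.8°, groundspeed 124.7 kt
Leg 4: desired track 237.9°; wind correction +10.9° → command heading 248.8°, groundspeed 131.0 kt
Leg 5: desired track 282.5°; wind correction +20.7° → command heading 303.2°, groundspeed 103.8 kt
Leg 6: desired track 334.2°; wind correction +16.8° → command heading 351.0°, groundspeed 74.4 kt

Leg 1: heading=313.6°, groundspeed=97.2 kt
Leg 2: heading=233.6°, groundspeed=135.2 kt
Leg 3: heading=148.8°, groundspeed=124.7 kt
Leg 4: heading=248.8°, groundspeed=131.0 kt
Leg 5: heading=303.2°, groundspeed=103.8 kt
Leg 6: heading=351.0°, groundspeed=74.4 kt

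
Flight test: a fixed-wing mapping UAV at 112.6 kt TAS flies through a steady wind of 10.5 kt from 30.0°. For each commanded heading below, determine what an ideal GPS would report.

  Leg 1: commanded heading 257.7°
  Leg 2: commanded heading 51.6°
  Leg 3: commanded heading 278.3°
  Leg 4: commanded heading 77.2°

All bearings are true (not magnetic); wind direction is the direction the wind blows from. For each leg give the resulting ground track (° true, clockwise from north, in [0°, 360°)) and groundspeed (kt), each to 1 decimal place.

Leg 1: track=254.0°, groundspeed=119.9 kt
Leg 2: track=53.8°, groundspeed=102.9 kt
Leg 3: track=273.5°, groundspeed=116.9 kt
Leg 4: track=81.4°, groundspeed=105.7 kt

Leg 1: heading 257.7°; drift -3.7° → track 254.0°, groundspeed 119.9 kt
Leg 2: heading 51.6°; drift +2.2° → track 53.8°, groundspeed 102.9 kt
Leg 3: heading 278.3°; drift -4.8° → track 273.5°, groundspeed 116.9 kt
Leg 4: heading 77.2°; drift +4.2° → track 81.4°, groundspeed 105.7 kt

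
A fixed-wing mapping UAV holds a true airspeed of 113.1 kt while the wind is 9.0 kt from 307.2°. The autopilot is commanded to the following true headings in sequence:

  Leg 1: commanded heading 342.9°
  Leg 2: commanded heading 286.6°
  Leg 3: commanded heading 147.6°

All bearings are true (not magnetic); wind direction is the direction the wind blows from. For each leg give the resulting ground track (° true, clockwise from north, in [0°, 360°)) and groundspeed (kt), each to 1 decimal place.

Leg 1: heading 342.9°; drift +2.8° → track 345.7°, groundspeed 105.9 kt
Leg 2: heading 286.6°; drift -1.7° → track 284.9°, groundspeed 104.7 kt
Leg 3: heading 147.6°; drift -1.5° → track 146.1°, groundspeed 121.6 kt

Leg 1: track=345.7°, groundspeed=105.9 kt
Leg 2: track=284.9°, groundspeed=104.7 kt
Leg 3: track=146.1°, groundspeed=121.6 kt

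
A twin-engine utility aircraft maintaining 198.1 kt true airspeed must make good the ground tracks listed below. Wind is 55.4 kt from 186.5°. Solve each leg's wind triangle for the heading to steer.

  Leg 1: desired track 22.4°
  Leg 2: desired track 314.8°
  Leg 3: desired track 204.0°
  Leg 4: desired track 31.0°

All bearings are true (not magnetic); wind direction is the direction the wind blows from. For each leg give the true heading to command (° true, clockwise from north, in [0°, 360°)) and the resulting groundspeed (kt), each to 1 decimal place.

Leg 1: desired track 22.4°; wind correction +4.4° → command heading 26.8°, groundspeed 250.8 kt
Leg 2: desired track 314.8°; wind correction -12.7° → command heading 302.1°, groundspeed 227.6 kt
Leg 3: desired track 204.0°; wind correction -4.8° → command heading 199.2°, groundspeed 144.6 kt
Leg 4: desired track 31.0°; wind correction +6.7° → command heading 37.7°, groundspeed 247.2 kt

Leg 1: heading=26.8°, groundspeed=250.8 kt
Leg 2: heading=302.1°, groundspeed=227.6 kt
Leg 3: heading=199.2°, groundspeed=144.6 kt
Leg 4: heading=37.7°, groundspeed=247.2 kt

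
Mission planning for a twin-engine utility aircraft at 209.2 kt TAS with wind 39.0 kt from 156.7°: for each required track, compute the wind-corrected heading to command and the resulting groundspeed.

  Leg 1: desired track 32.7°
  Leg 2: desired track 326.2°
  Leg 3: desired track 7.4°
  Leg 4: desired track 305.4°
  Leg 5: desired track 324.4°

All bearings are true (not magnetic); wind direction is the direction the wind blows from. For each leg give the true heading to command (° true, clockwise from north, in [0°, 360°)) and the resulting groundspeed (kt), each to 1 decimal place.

Leg 1: desired track 32.7°; wind correction +8.9° → command heading 41.6°, groundspeed 228.5 kt
Leg 2: desired track 326.2°; wind correction -1.9° → command heading 324.3°, groundspeed 247.4 kt
Leg 3: desired track 7.4°; wind correction +5.5° → command heading 12.9°, groundspeed 241.8 kt
Leg 4: desired track 305.4°; wind correction -5.6° → command heading 299.8°, groundspeed 241.5 kt
Leg 5: desired track 324.4°; wind correction -2.3° → command heading 322.1°, groundspeed 247.1 kt

Leg 1: heading=41.6°, groundspeed=228.5 kt
Leg 2: heading=324.3°, groundspeed=247.4 kt
Leg 3: heading=12.9°, groundspeed=241.8 kt
Leg 4: heading=299.8°, groundspeed=241.5 kt
Leg 5: heading=322.1°, groundspeed=247.1 kt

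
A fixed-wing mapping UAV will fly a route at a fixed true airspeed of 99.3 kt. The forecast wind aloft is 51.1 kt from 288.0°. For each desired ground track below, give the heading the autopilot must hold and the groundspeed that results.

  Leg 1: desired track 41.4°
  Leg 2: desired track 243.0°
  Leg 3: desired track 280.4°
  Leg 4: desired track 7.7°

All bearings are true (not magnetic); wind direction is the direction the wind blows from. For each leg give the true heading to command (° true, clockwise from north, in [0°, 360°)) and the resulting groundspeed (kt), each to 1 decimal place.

Leg 1: heading=13.2°, groundspeed=107.8 kt
Leg 2: heading=264.3°, groundspeed=56.4 kt
Leg 3: heading=284.3°, groundspeed=48.4 kt
Leg 4: heading=337.3°, groundspeed=76.5 kt

Leg 1: desired track 41.4°; wind correction -28.2° → command heading 13.2°, groundspeed 107.8 kt
Leg 2: desired track 243.0°; wind correction +21.3° → command heading 264.3°, groundspeed 56.4 kt
Leg 3: desired track 280.4°; wind correction +3.9° → command heading 284.3°, groundspeed 48.4 kt
Leg 4: desired track 7.7°; wind correction -30.4° → command heading 337.3°, groundspeed 76.5 kt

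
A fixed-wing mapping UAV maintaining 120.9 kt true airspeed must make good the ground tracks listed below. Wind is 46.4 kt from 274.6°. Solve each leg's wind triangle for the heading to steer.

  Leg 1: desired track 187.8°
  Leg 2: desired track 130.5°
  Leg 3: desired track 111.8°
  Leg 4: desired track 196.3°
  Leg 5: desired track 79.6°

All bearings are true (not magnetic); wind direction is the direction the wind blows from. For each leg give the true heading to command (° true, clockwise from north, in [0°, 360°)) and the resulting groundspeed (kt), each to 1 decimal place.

Leg 1: heading=210.3°, groundspeed=109.1 kt
Leg 2: heading=143.5°, groundspeed=155.4 kt
Leg 3: heading=118.3°, groundspeed=164.4 kt
Leg 4: heading=218.4°, groundspeed=102.6 kt
Leg 5: heading=73.9°, groundspeed=165.1 kt

Leg 1: desired track 187.8°; wind correction +22.5° → command heading 210.3°, groundspeed 109.1 kt
Leg 2: desired track 130.5°; wind correction +13.0° → command heading 143.5°, groundspeed 155.4 kt
Leg 3: desired track 111.8°; wind correction +6.5° → command heading 118.3°, groundspeed 164.4 kt
Leg 4: desired track 196.3°; wind correction +22.1° → command heading 218.4°, groundspeed 102.6 kt
Leg 5: desired track 79.6°; wind correction -5.7° → command heading 73.9°, groundspeed 165.1 kt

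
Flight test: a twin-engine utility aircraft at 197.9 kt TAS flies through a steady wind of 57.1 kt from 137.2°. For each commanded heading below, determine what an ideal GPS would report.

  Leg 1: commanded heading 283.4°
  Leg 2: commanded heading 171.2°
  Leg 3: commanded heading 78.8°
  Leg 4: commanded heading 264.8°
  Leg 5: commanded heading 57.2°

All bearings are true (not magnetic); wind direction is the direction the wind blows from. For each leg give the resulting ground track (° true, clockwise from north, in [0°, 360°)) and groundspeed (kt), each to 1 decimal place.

Leg 1: track=290.8°, groundspeed=247.4 kt
Leg 2: track=183.2°, groundspeed=153.9 kt
Leg 3: track=62.7°, groundspeed=174.9 kt
Leg 4: track=275.8°, groundspeed=237.1 kt
Leg 5: track=40.5°, groundspeed=196.2 kt

Leg 1: heading 283.4°; drift +7.4° → track 290.8°, groundspeed 247.4 kt
Leg 2: heading 171.2°; drift +12.0° → track 183.2°, groundspeed 153.9 kt
Leg 3: heading 78.8°; drift -16.1° → track 62.7°, groundspeed 174.9 kt
Leg 4: heading 264.8°; drift +11.0° → track 275.8°, groundspeed 237.1 kt
Leg 5: heading 57.2°; drift -16.7° → track 40.5°, groundspeed 196.2 kt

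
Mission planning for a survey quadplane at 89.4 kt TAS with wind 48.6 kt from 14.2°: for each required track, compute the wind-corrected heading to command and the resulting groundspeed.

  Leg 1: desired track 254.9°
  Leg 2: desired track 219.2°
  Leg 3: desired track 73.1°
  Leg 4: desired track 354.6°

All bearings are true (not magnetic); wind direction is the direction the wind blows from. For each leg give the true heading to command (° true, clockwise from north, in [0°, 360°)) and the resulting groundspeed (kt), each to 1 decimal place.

Leg 1: desired track 254.9°; wind correction +28.3° → command heading 283.2°, groundspeed 102.5 kt
Leg 2: desired track 219.2°; wind correction +13.3° → command heading 232.5°, groundspeed 131.1 kt
Leg 3: desired track 73.1°; wind correction -27.7° → command heading 45.4°, groundspeed 54.0 kt
Leg 4: desired track 354.6°; wind correction +10.5° → command heading 5.1°, groundspeed 42.1 kt

Leg 1: heading=283.2°, groundspeed=102.5 kt
Leg 2: heading=232.5°, groundspeed=131.1 kt
Leg 3: heading=45.4°, groundspeed=54.0 kt
Leg 4: heading=5.1°, groundspeed=42.1 kt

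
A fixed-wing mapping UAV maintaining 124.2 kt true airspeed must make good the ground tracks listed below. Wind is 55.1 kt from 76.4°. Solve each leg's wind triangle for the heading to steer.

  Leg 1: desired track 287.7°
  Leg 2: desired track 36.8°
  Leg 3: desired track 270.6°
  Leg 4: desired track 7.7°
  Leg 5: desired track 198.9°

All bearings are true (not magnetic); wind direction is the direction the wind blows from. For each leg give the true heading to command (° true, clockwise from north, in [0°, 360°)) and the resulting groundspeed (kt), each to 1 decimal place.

Leg 1: heading=301.0°, groundspeed=167.9 kt
Leg 2: heading=53.2°, groundspeed=76.7 kt
Leg 3: heading=276.8°, groundspeed=176.9 kt
Leg 4: heading=32.1°, groundspeed=93.1 kt
Leg 5: heading=176.9°, groundspeed=144.8 kt

Leg 1: desired track 287.7°; wind correction +13.3° → command heading 301.0°, groundspeed 167.9 kt
Leg 2: desired track 36.8°; wind correction +16.4° → command heading 53.2°, groundspeed 76.7 kt
Leg 3: desired track 270.6°; wind correction +6.2° → command heading 276.8°, groundspeed 176.9 kt
Leg 4: desired track 7.7°; wind correction +24.4° → command heading 32.1°, groundspeed 93.1 kt
Leg 5: desired track 198.9°; wind correction -22.0° → command heading 176.9°, groundspeed 144.8 kt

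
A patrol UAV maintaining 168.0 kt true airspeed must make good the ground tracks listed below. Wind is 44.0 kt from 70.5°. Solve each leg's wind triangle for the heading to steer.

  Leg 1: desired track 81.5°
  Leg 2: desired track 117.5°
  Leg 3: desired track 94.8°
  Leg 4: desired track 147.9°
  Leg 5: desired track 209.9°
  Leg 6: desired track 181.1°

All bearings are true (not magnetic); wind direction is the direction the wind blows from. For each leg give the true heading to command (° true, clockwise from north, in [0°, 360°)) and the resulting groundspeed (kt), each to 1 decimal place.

Leg 1: desired track 81.5°; wind correction -2.9° → command heading 78.6°, groundspeed 124.6 kt
Leg 2: desired track 117.5°; wind correction -11.0° → command heading 106.5°, groundspeed 134.9 kt
Leg 3: desired track 94.8°; wind correction -6.2° → command heading 88.6°, groundspeed 126.9 kt
Leg 4: desired track 147.9°; wind correction -14.8° → command heading 133.1°, groundspeed 152.8 kt
Leg 5: desired track 209.9°; wind correction -9.8° → command heading 200.1°, groundspeed 198.9 kt
Leg 6: desired track 181.1°; wind correction -14.2° → command heading 166.9°, groundspeed 178.4 kt

Leg 1: heading=78.6°, groundspeed=124.6 kt
Leg 2: heading=106.5°, groundspeed=134.9 kt
Leg 3: heading=88.6°, groundspeed=126.9 kt
Leg 4: heading=133.1°, groundspeed=152.8 kt
Leg 5: heading=200.1°, groundspeed=198.9 kt
Leg 6: heading=166.9°, groundspeed=178.4 kt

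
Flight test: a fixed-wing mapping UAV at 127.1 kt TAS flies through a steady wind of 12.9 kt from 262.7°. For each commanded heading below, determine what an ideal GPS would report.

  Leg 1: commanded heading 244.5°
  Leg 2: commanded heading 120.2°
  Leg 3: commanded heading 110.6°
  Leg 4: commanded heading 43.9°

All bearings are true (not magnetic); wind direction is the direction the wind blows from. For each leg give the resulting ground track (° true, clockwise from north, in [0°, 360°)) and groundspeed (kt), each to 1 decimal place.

Leg 1: track=242.5°, groundspeed=114.9 kt
Leg 2: track=116.9°, groundspeed=137.6 kt
Leg 3: track=108.1°, groundspeed=138.6 kt
Leg 4: track=47.3°, groundspeed=137.4 kt

Leg 1: heading 244.5°; drift -2.0° → track 242.5°, groundspeed 114.9 kt
Leg 2: heading 120.2°; drift -3.3° → track 116.9°, groundspeed 137.6 kt
Leg 3: heading 110.6°; drift -2.5° → track 108.1°, groundspeed 138.6 kt
Leg 4: heading 43.9°; drift +3.4° → track 47.3°, groundspeed 137.4 kt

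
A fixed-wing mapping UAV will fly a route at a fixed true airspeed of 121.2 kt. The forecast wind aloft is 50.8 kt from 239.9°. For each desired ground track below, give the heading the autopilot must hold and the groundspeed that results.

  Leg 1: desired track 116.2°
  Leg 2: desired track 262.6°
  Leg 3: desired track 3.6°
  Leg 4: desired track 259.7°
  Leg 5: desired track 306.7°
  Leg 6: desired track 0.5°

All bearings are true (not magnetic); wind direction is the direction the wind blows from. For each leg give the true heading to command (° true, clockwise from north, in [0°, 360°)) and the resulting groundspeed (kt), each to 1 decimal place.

Leg 1: desired track 116.2°; wind correction +20.4° → command heading 136.6°, groundspeed 141.8 kt
Leg 2: desired track 262.6°; wind correction -9.3° → command heading 253.3°, groundspeed 72.7 kt
Leg 3: desired track 3.6°; wind correction -20.4° → command heading 343.2°, groundspeed 141.8 kt
Leg 4: desired track 259.7°; wind correction -8.2° → command heading 251.5°, groundspeed 72.2 kt
Leg 5: desired track 306.7°; wind correction -22.7° → command heading 284.0°, groundspeed 91.8 kt
Leg 6: desired track 0.5°; wind correction -21.1° → command heading 339.4°, groundspeed 138.9 kt

Leg 1: heading=136.6°, groundspeed=141.8 kt
Leg 2: heading=253.3°, groundspeed=72.7 kt
Leg 3: heading=343.2°, groundspeed=141.8 kt
Leg 4: heading=251.5°, groundspeed=72.2 kt
Leg 5: heading=284.0°, groundspeed=91.8 kt
Leg 6: heading=339.4°, groundspeed=138.9 kt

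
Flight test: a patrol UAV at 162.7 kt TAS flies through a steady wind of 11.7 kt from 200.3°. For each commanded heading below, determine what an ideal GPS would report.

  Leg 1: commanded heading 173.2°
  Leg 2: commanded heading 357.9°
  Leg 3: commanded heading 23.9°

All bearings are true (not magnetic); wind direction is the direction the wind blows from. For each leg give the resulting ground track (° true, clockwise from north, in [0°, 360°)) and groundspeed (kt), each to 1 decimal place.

Leg 1: heading 173.2°; drift -2.0° → track 171.2°, groundspeed 152.4 kt
Leg 2: heading 357.9°; drift +1.5° → track 359.4°, groundspeed 173.6 kt
Leg 3: heading 23.9°; drift -0.2° → track 23.7°, groundspeed 174.4 kt

Leg 1: track=171.2°, groundspeed=152.4 kt
Leg 2: track=359.4°, groundspeed=173.6 kt
Leg 3: track=23.7°, groundspeed=174.4 kt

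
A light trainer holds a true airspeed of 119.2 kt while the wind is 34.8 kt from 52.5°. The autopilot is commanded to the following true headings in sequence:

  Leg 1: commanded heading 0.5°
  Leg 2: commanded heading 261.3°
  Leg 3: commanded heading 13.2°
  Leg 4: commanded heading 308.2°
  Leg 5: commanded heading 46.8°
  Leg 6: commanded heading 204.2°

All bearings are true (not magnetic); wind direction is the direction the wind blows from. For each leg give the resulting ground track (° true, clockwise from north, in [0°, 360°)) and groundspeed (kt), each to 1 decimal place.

Leg 1: track=344.8°, groundspeed=101.5 kt
Leg 2: track=254.9°, groundspeed=150.6 kt
Leg 3: track=359.8°, groundspeed=94.9 kt
Leg 4: track=293.4°, groundspeed=132.2 kt
Leg 5: track=44.5°, groundspeed=84.6 kt
Leg 6: track=210.5°, groundspeed=150.7 kt

Leg 1: heading 0.5°; drift -15.7° → track 344.8°, groundspeed 101.5 kt
Leg 2: heading 261.3°; drift -6.4° → track 254.9°, groundspeed 150.6 kt
Leg 3: heading 13.2°; drift -13.4° → track 359.8°, groundspeed 94.9 kt
Leg 4: heading 308.2°; drift -14.8° → track 293.4°, groundspeed 132.2 kt
Leg 5: heading 46.8°; drift -2.3° → track 44.5°, groundspeed 84.6 kt
Leg 6: heading 204.2°; drift +6.3° → track 210.5°, groundspeed 150.7 kt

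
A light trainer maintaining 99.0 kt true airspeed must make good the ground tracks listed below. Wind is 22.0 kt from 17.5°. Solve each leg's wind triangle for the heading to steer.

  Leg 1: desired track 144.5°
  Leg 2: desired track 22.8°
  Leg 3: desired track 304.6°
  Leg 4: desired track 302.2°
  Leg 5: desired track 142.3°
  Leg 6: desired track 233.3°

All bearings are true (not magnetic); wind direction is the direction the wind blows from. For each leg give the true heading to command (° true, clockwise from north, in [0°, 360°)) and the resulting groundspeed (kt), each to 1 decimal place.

Leg 1: desired track 144.5°; wind correction -10.2° → command heading 134.3°, groundspeed 110.7 kt
Leg 2: desired track 22.8°; wind correction -1.2° → command heading 21.6°, groundspeed 77.1 kt
Leg 3: desired track 304.6°; wind correction +12.3° → command heading 316.9°, groundspeed 90.3 kt
Leg 4: desired track 302.2°; wind correction +12.4° → command heading 314.6°, groundspeed 91.1 kt
Leg 5: desired track 142.3°; wind correction -10.5° → command heading 131.8°, groundspeed 109.9 kt
Leg 6: desired track 233.3°; wind correction +7.5° → command heading 240.8°, groundspeed 116.0 kt

Leg 1: heading=134.3°, groundspeed=110.7 kt
Leg 2: heading=21.6°, groundspeed=77.1 kt
Leg 3: heading=316.9°, groundspeed=90.3 kt
Leg 4: heading=314.6°, groundspeed=91.1 kt
Leg 5: heading=131.8°, groundspeed=109.9 kt
Leg 6: heading=240.8°, groundspeed=116.0 kt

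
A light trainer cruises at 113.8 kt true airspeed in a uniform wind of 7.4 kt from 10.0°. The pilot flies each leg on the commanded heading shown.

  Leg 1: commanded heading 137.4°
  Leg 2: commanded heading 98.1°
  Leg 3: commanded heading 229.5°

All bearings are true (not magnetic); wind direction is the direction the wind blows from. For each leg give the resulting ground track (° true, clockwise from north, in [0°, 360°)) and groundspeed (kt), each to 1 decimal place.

Leg 1: track=140.2°, groundspeed=118.4 kt
Leg 2: track=101.8°, groundspeed=113.8 kt
Leg 3: track=227.2°, groundspeed=119.6 kt

Leg 1: heading 137.4°; drift +2.8° → track 140.2°, groundspeed 118.4 kt
Leg 2: heading 98.1°; drift +3.7° → track 101.8°, groundspeed 113.8 kt
Leg 3: heading 229.5°; drift -2.3° → track 227.2°, groundspeed 119.6 kt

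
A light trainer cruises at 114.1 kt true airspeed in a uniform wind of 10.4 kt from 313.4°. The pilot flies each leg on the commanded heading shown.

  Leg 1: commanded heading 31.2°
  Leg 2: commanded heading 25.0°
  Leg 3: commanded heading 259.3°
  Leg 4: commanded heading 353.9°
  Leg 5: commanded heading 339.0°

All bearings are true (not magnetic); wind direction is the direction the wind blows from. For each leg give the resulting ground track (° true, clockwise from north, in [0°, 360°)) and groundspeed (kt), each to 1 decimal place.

Leg 1: heading 31.2°; drift +5.2° → track 36.4°, groundspeed 112.4 kt
Leg 2: heading 25.0°; drift +5.1° → track 30.1°, groundspeed 111.3 kt
Leg 3: heading 259.3°; drift -4.5° → track 254.8°, groundspeed 108.3 kt
Leg 4: heading 353.9°; drift +3.6° → track 357.5°, groundspeed 106.4 kt
Leg 5: heading 339.0°; drift +2.5° → track 341.5°, groundspeed 104.8 kt

Leg 1: track=36.4°, groundspeed=112.4 kt
Leg 2: track=30.1°, groundspeed=111.3 kt
Leg 3: track=254.8°, groundspeed=108.3 kt
Leg 4: track=357.5°, groundspeed=106.4 kt
Leg 5: track=341.5°, groundspeed=104.8 kt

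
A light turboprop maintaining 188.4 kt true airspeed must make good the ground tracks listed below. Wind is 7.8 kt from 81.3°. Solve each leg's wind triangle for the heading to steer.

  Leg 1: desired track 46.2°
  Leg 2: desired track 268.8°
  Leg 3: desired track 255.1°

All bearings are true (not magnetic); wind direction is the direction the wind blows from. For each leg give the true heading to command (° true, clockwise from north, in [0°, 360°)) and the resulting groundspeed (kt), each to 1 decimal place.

Leg 1: heading=47.6°, groundspeed=182.0 kt
Leg 2: heading=269.1°, groundspeed=196.1 kt
Leg 3: heading=254.8°, groundspeed=196.2 kt

Leg 1: desired track 46.2°; wind correction +1.4° → command heading 47.6°, groundspeed 182.0 kt
Leg 2: desired track 268.8°; wind correction +0.3° → command heading 269.1°, groundspeed 196.1 kt
Leg 3: desired track 255.1°; wind correction -0.3° → command heading 254.8°, groundspeed 196.2 kt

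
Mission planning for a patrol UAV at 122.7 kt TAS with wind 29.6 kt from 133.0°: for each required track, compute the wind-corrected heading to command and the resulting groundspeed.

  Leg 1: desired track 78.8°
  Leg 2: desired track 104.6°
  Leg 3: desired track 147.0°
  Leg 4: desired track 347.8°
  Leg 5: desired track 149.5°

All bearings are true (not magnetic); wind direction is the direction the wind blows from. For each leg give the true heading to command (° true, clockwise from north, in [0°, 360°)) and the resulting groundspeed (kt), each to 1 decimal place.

Leg 1: heading=90.1°, groundspeed=103.0 kt
Leg 2: heading=111.2°, groundspeed=95.9 kt
Leg 3: heading=143.7°, groundspeed=93.8 kt
Leg 4: heading=355.7°, groundspeed=145.8 kt
Leg 5: heading=145.6°, groundspeed=94.0 kt

Leg 1: desired track 78.8°; wind correction +11.3° → command heading 90.1°, groundspeed 103.0 kt
Leg 2: desired track 104.6°; wind correction +6.6° → command heading 111.2°, groundspeed 95.9 kt
Leg 3: desired track 147.0°; wind correction -3.3° → command heading 143.7°, groundspeed 93.8 kt
Leg 4: desired track 347.8°; wind correction +7.9° → command heading 355.7°, groundspeed 145.8 kt
Leg 5: desired track 149.5°; wind correction -3.9° → command heading 145.6°, groundspeed 94.0 kt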